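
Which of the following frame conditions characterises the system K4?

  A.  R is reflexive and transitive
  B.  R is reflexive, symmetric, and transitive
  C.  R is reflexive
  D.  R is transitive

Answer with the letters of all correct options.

D

(A) this class determines S4, not K4.
(B) this class determines S5, not K4.
(C) this class determines T (= KT), not K4.
(D) K4 is sound and complete for exactly this class.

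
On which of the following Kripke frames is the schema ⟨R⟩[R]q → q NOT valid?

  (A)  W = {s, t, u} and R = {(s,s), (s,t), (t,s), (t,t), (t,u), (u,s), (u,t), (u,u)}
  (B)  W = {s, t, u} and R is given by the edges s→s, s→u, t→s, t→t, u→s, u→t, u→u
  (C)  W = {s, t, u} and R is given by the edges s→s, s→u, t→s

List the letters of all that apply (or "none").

A, B, C

The schema ⟨R⟩[R]q → q is the dual of axiom B; it is valid on a frame iff R is symmetric.
(A) R is not symmetric (u R s but not s R u), so the schema fails here.
(B) R is not symmetric (t R s but not s R t), so the schema fails here.
(C) R is not symmetric (s R u but not u R s), so the schema fails here.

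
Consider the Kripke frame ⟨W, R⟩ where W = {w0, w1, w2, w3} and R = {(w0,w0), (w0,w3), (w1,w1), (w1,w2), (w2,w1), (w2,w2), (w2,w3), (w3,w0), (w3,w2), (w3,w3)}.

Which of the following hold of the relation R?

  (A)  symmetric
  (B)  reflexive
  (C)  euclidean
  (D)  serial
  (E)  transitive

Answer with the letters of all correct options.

A, B, D

(A) symmetric: every R-edge is matched by its reverse.
(B) reflexive: each world relates to itself.
(C) not euclidean: w2 R w1 and w2 R w3 but not w1 R w3.
(D) serial: every world has an R-successor.
(E) not transitive: w0 R w3 and w3 R w2 but not w0 R w2.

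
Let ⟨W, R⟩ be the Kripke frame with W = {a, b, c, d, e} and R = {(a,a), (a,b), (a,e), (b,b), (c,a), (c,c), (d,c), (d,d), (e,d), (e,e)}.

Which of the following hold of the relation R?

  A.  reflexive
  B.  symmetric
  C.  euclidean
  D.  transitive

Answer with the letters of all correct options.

(A) reflexive: each world relates to itself.
(B) not symmetric: a R b but not b R a.
(C) not euclidean: a R b and a R a but not b R a.
(D) not transitive: a R e and e R d but not a R d.

A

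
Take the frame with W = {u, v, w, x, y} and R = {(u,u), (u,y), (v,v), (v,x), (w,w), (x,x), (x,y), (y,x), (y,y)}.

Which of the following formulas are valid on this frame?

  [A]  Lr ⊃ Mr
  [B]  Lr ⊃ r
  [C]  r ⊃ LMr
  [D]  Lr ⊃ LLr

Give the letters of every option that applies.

A, B

R is reflexive: each world relates to itself.
R is not symmetric: u R y but not y R u.
R is not transitive: u R y and y R x but not u R x.
R is serial: every world has an R-successor.
(A) axiom D: valid iff R is serial. R is serial — valid.
(B) Lr ⊃ r is axiom T, which corresponds to reflexivity. R is reflexive — valid.
(C) r ⊃ LMr is axiom B; it is valid on a frame exactly when R is symmetric. R is not symmetric, so not valid.
(D) Lr ⊃ LLr is axiom 4; it is valid on a frame exactly when R is transitive. R is not transitive, so not valid.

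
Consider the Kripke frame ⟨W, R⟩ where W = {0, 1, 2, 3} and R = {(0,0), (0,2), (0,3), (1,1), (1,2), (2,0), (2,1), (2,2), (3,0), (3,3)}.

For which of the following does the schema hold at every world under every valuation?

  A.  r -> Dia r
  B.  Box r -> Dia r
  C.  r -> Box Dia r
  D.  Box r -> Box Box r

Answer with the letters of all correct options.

R is reflexive: each world relates to itself.
R is symmetric: every R-edge is matched by its reverse.
R is not transitive: 0 R 2 and 2 R 1 but not 0 R 1.
R is serial: every world has an R-successor.
(A) r -> Dia r is the dual of axiom T, which corresponds to reflexivity. R is reflexive — valid.
(B) Box r -> Dia r is axiom D; it is valid on a frame exactly when R is serial. R is serial, so valid.
(C) r -> Box Dia r is axiom B, which corresponds to symmetry. R is symmetric — valid.
(D) Box r -> Box Box r (axiom 4) characterises the transitive frames. R is not transitive — not valid.

A, B, C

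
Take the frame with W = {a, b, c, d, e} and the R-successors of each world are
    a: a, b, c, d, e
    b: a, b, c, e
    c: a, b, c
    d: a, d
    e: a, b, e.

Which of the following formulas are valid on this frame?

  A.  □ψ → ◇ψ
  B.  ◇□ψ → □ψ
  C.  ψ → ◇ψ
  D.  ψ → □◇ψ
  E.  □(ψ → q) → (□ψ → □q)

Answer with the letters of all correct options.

R is reflexive: each world relates to itself.
R is symmetric: every R-edge is matched by its reverse.
R is not euclidean: a R b and a R d but not b R d.
R is serial: every world has an R-successor.
(A) □ψ → ◇ψ is axiom D; it is valid on a frame exactly when R is serial. R is serial, so valid.
(B) ◇□ψ → □ψ is the dual of axiom 5, which corresponds to the euclidean property. R is not euclidean — not valid.
(C) ψ → ◇ψ (the dual of axiom T) characterises the reflexive frames. R is reflexive — valid.
(D) axiom B: valid iff R is symmetric. R is symmetric — valid.
(E) □(ψ → q) → (□ψ → □q) is axiom K, valid on every Kripke frame — valid.

A, C, D, E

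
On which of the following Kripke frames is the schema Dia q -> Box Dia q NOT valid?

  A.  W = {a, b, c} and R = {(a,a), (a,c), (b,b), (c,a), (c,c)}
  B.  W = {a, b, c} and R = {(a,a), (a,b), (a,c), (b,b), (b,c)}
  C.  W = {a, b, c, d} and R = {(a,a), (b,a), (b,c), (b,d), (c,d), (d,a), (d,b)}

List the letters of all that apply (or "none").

The schema Dia q -> Box Dia q is axiom 5; it is valid on a frame iff R is euclidean.
(A) R is euclidean (any two R-successors of the same world are R-related), so the schema is valid here.
(B) R is not euclidean (a R b and a R a but not b R a), so the schema fails here.
(C) R is not euclidean (b R a and b R c but not a R c), so the schema fails here.

B, C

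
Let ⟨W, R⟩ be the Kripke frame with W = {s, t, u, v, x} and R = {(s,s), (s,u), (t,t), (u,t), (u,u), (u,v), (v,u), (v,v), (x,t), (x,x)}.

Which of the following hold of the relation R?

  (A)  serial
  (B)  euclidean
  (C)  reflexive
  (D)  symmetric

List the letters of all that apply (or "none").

(A) serial: every world has an R-successor.
(B) not euclidean: s R u and s R s but not u R s.
(C) reflexive: each world relates to itself.
(D) not symmetric: s R u but not u R s.

A, C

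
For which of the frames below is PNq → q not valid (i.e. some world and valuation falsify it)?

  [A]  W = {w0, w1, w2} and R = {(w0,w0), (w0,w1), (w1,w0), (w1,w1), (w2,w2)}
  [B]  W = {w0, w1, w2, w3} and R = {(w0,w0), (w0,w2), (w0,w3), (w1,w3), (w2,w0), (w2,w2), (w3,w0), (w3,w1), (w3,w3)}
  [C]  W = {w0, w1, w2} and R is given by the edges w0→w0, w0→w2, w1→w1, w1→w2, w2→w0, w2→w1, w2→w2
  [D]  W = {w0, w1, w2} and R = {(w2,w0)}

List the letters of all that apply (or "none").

D

The schema PNq → q is the dual of axiom B; it is valid on a frame iff R is symmetric.
(A) R is symmetric (every R-edge is matched by its reverse), so the schema is valid here.
(B) R is symmetric (every R-edge is matched by its reverse), so the schema is valid here.
(C) R is symmetric (every R-edge is matched by its reverse), so the schema is valid here.
(D) R is not symmetric (w2 R w0 but not w0 R w2), so the schema fails here.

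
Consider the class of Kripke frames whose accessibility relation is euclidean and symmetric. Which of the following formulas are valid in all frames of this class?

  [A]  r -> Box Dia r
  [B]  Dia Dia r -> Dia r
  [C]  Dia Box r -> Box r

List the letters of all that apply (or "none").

A symmetric euclidean relation is transitive (uRv and vRw give vRu by symmetry, then uRw by the euclidean condition, applied at v).
(A) axiom B: valid iff R is symmetric. Every such R is symmetric — valid.
(B) Dia Dia r -> Dia r is the dual of axiom 4, which corresponds to transitivity. Every such R is transitive — valid.
(C) the dual of axiom 5: valid iff R is euclidean. Every such R is euclidean — valid.

A, B, C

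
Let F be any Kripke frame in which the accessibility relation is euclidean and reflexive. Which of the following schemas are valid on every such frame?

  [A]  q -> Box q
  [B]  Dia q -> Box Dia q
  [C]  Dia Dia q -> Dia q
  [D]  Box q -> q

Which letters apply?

A reflexive euclidean relation is also symmetric (from wRw and wRv the euclidean condition gives vRw) and hence transitive; it is an equivalence relation.
(A) q -> Box q is equivalent to ◇p→p; it holds exactly when R ⊆ identity. Such an R need not be a subset of the identity — not valid.
(B) Dia q -> Box Dia q is axiom 5, which corresponds to the euclidean property. Every such R is euclidean — valid.
(C) the dual of axiom 4: valid iff R is transitive. Every such R is transitive — valid.
(D) Box q -> q is axiom T; it is valid on a frame exactly when R is reflexive. Every such R is reflexive, so valid.

B, C, D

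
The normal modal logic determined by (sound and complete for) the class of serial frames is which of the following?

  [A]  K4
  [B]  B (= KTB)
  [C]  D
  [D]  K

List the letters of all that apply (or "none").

C

(A) K4 is determined by the class of transitive frames.
(B) B (= KTB) is determined by the class of reflexive and symmetric frames.
(C) D is determined by exactly this class.
(D) K is determined by the class of arbitrary frames.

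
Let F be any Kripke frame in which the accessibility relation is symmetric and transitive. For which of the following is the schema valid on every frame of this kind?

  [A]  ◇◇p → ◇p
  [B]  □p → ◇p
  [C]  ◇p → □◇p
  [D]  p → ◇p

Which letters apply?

A symmetric transitive relation is euclidean (uRv and uRw give vRu by symmetry, then vRw by transitivity).
(A) ◇◇p → ◇p is the dual of axiom 4; it is valid on a frame exactly when R is transitive. Every such R is transitive, so valid.
(B) axiom D: valid iff R is serial. Such an R need not be serial — not valid.
(C) ◇p → □◇p is axiom 5; it is valid on a frame exactly when R is euclidean. Every such R is euclidean, so valid.
(D) p → ◇p (the dual of axiom T) characterises the reflexive frames. Such an R need not be reflexive — not valid.

A, C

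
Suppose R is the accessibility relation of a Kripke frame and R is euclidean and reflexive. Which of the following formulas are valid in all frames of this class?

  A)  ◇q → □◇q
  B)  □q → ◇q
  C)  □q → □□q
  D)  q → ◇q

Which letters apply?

A, B, C, D

A reflexive euclidean relation is also symmetric (from wRw and wRv the euclidean condition gives vRw) and hence transitive; it is an equivalence relation.
(A) ◇q → □◇q (axiom 5) characterises the euclidean frames. Every such R is euclidean — valid.
(B) □q → ◇q is axiom D, which corresponds to seriality. Every such R is serial — valid.
(C) □q → □□q is axiom 4, which corresponds to transitivity. Every such R is transitive — valid.
(D) q → ◇q is the dual of axiom T; it is valid on a frame exactly when R is reflexive. Every such R is reflexive, so valid.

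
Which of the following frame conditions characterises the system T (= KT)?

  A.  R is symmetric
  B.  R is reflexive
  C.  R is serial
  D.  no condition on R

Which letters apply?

(A) this class determines KB, not T (= KT).
(B) T (= KT) is sound and complete for exactly this class.
(C) this class determines D, not T (= KT).
(D) this class determines K, not T (= KT).

B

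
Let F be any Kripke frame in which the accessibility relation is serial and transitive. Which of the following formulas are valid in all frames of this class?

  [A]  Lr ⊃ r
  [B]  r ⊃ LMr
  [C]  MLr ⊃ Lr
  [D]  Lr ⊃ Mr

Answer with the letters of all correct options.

(A) Lr ⊃ r (axiom T) characterises the reflexive frames. Such an R need not be reflexive — not valid.
(B) r ⊃ LMr is axiom B; it is valid on a frame exactly when R is symmetric. Such an R need not be symmetric, so not valid.
(C) MLr ⊃ Lr is the dual of axiom 5, which corresponds to the euclidean property. Such an R need not be euclidean — not valid.
(D) Lr ⊃ Mr (axiom D) characterises the serial frames. Every such R is serial — valid.

D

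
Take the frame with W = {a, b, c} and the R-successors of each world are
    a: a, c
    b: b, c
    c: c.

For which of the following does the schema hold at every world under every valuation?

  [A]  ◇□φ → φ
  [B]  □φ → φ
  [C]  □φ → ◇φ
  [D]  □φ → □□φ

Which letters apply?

B, C, D

R is reflexive: each world relates to itself.
R is not symmetric: a R c but not c R a.
R is transitive: R is closed under composition.
R is serial: every world has an R-successor.
(A) ◇□φ → φ is the dual of axiom B, which corresponds to symmetry. R is not symmetric — not valid.
(B) □φ → φ (axiom T) characterises the reflexive frames. R is reflexive — valid.
(C) □φ → ◇φ (axiom D) characterises the serial frames. R is serial — valid.
(D) □φ → □□φ (axiom 4) characterises the transitive frames. R is transitive — valid.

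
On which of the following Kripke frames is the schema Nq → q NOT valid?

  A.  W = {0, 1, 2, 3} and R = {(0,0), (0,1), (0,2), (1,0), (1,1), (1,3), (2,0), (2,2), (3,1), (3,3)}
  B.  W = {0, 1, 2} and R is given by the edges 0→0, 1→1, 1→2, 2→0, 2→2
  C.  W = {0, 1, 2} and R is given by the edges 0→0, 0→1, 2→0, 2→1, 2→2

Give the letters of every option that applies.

C

The schema Nq → q is axiom T; it is valid on a frame iff R is reflexive.
(A) R is reflexive (each world relates to itself), so the schema is valid here.
(B) R is reflexive (each world relates to itself), so the schema is valid here.
(C) R is not reflexive (not 1 R 1), so the schema fails here.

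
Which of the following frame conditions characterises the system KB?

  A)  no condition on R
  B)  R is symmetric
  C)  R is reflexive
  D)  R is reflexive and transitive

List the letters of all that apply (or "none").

B

(A) this class determines K, not KB.
(B) KB is sound and complete for exactly this class.
(C) this class determines T (= KT), not KB.
(D) this class determines S4, not KB.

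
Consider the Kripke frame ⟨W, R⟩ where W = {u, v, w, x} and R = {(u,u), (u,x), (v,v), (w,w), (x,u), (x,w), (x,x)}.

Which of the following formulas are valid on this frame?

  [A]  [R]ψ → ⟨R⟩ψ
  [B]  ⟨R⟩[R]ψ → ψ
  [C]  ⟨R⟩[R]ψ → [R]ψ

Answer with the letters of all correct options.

R is not symmetric: x R w but not w R x.
R is not euclidean: x R u and x R w but not u R w.
R is serial: every world has an R-successor.
(A) axiom D: valid iff R is serial. R is serial — valid.
(B) ⟨R⟩[R]ψ → ψ is the dual of axiom B; it is valid on a frame exactly when R is symmetric. R is not symmetric, so not valid.
(C) ⟨R⟩[R]ψ → [R]ψ is the dual of axiom 5; it is valid on a frame exactly when R is euclidean. R is not euclidean, so not valid.

A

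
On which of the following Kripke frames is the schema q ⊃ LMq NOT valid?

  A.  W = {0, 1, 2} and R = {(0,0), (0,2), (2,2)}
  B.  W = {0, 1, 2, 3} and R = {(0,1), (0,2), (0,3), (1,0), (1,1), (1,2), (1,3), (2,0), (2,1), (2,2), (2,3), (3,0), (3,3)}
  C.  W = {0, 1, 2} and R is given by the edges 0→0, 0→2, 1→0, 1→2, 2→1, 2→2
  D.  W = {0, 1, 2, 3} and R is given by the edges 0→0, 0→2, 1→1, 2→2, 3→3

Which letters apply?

A, B, C, D

The schema q ⊃ LMq is axiom B; it is valid on a frame iff R is symmetric.
(A) R is not symmetric (0 R 2 but not 2 R 0), so the schema fails here.
(B) R is not symmetric (1 R 3 but not 3 R 1), so the schema fails here.
(C) R is not symmetric (0 R 2 but not 2 R 0), so the schema fails here.
(D) R is not symmetric (0 R 2 but not 2 R 0), so the schema fails here.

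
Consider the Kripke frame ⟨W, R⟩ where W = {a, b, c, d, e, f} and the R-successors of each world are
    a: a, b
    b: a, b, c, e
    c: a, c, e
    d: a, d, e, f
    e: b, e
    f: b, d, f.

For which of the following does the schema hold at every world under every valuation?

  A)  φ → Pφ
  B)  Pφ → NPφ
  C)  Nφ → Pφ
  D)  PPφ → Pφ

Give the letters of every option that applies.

A, C

R is reflexive: each world relates to itself.
R is not transitive: a R b and b R c but not a R c.
R is not euclidean: b R a and b R c but not a R c.
R is serial: every world has an R-successor.
(A) φ → Pφ is the dual of axiom T, which corresponds to reflexivity. R is reflexive — valid.
(B) Pφ → NPφ is axiom 5, which corresponds to the euclidean property. R is not euclidean — not valid.
(C) Nφ → Pφ is axiom D; it is valid on a frame exactly when R is serial. R is serial, so valid.
(D) PPφ → Pφ is the dual of axiom 4; it is valid on a frame exactly when R is transitive. R is not transitive, so not valid.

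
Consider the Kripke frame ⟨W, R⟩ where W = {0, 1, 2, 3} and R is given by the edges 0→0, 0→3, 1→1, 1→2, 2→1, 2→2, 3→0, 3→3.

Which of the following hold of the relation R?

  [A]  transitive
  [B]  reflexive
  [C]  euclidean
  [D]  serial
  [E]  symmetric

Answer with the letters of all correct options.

A, B, C, D, E

(A) transitive: R is closed under composition.
(B) reflexive: each world relates to itself.
(C) euclidean: any two R-successors of the same world are R-related.
(D) serial: every world has an R-successor.
(E) symmetric: every R-edge is matched by its reverse.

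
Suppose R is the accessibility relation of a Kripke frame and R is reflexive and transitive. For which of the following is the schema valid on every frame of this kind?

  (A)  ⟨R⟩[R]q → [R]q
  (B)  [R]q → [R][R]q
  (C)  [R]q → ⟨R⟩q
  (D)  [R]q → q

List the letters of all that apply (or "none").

B, C, D

Reflexive relations are serial.
(A) ⟨R⟩[R]q → [R]q is the dual of axiom 5, which corresponds to the euclidean property. Such an R need not be euclidean — not valid.
(B) [R]q → [R][R]q is axiom 4; it is valid on a frame exactly when R is transitive. Every such R is transitive, so valid.
(C) [R]q → ⟨R⟩q is axiom D; it is valid on a frame exactly when R is serial. Every such R is serial, so valid.
(D) axiom T: valid iff R is reflexive. Every such R is reflexive — valid.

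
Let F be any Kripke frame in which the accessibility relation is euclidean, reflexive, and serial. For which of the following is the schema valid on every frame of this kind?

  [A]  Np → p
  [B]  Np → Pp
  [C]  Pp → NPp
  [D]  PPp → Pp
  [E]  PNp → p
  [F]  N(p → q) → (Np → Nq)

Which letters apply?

A, B, C, D, E, F

A relation that is euclidean, reflexive, and serial is also symmetric and transitive.
(A) axiom T: valid iff R is reflexive. Every such R is reflexive — valid.
(B) Np → Pp is axiom D; it is valid on a frame exactly when R is serial. Every such R is serial, so valid.
(C) Pp → NPp (axiom 5) characterises the euclidean frames. Every such R is euclidean — valid.
(D) the dual of axiom 4: valid iff R is transitive. Every such R is transitive — valid.
(E) PNp → p is the dual of axiom B; it is valid on a frame exactly when R is symmetric. Every such R is symmetric, so valid.
(F) this is just K, valid on every normal frame.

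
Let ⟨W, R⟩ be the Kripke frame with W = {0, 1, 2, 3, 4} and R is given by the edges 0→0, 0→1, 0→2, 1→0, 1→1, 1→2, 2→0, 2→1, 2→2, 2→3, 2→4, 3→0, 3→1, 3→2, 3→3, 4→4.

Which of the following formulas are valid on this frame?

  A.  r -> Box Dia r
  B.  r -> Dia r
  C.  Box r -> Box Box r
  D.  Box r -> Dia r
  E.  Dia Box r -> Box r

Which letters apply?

B, D

R is reflexive: each world relates to itself.
R is not symmetric: 2 R 4 but not 4 R 2.
R is not transitive: 0 R 2 and 2 R 3 but not 0 R 3.
R is not euclidean: 2 R 0 and 2 R 3 but not 0 R 3.
R is serial: every world has an R-successor.
(A) axiom B: valid iff R is symmetric. R is not symmetric — not valid.
(B) r -> Dia r is the dual of axiom T; it is valid on a frame exactly when R is reflexive. R is reflexive, so valid.
(C) axiom 4: valid iff R is transitive. R is not transitive — not valid.
(D) Box r -> Dia r is axiom D, which corresponds to seriality. R is serial — valid.
(E) Dia Box r -> Box r (the dual of axiom 5) characterises the euclidean frames. R is not euclidean — not valid.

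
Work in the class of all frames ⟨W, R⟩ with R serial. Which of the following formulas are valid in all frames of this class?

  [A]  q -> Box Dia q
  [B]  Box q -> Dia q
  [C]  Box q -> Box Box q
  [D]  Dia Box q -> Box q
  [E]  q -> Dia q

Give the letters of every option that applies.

(A) q -> Box Dia q (axiom B) characterises the symmetric frames. Such an R need not be symmetric — not valid.
(B) axiom D: valid iff R is serial. Every such R is serial — valid.
(C) Box q -> Box Box q (axiom 4) characterises the transitive frames. Such an R need not be transitive — not valid.
(D) Dia Box q -> Box q is the dual of axiom 5, which corresponds to the euclidean property. Such an R need not be euclidean — not valid.
(E) q -> Dia q (the dual of axiom T) characterises the reflexive frames. Such an R need not be reflexive — not valid.

B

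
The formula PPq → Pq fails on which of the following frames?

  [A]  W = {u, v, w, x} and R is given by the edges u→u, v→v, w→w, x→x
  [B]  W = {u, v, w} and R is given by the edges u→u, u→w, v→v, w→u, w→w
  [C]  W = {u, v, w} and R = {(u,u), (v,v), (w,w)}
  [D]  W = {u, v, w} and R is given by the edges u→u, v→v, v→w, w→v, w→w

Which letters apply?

none

The schema PPq → Pq is the dual of axiom 4; it is valid on a frame iff R is transitive.
(A) R is transitive (R is closed under composition), so the schema is valid here.
(B) R is transitive (R is closed under composition), so the schema is valid here.
(C) R is transitive (R is closed under composition), so the schema is valid here.
(D) R is transitive (R is closed under composition), so the schema is valid here.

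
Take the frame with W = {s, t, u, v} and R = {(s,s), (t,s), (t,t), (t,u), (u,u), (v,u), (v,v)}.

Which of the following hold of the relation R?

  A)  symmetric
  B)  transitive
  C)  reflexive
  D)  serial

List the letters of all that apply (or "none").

(A) not symmetric: t R s but not s R t.
(B) transitive: R is closed under composition.
(C) reflexive: each world relates to itself.
(D) serial: every world has an R-successor.

B, C, D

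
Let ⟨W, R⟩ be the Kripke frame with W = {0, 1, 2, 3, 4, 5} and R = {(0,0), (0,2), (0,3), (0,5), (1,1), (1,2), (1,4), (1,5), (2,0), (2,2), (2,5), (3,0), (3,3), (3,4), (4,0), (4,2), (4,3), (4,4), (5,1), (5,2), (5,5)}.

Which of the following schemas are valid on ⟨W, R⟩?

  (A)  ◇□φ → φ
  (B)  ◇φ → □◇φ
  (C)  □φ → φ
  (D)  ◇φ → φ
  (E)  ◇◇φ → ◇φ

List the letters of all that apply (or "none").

R is reflexive: each world relates to itself.
R is not symmetric: 0 R 5 but not 5 R 0.
R is not transitive: 0 R 3 and 3 R 4 but not 0 R 4.
R is not euclidean: 0 R 2 and 0 R 3 but not 2 R 3.
R is not a subset of the identity: 0 R 2 with 0 ≠ 2.
(A) ◇□φ → φ (the dual of axiom B) characterises the symmetric frames. R is not symmetric — not valid.
(B) ◇φ → □◇φ is axiom 5, which corresponds to the euclidean property. R is not euclidean — not valid.
(C) □φ → φ is axiom T; it is valid on a frame exactly when R is reflexive. R is reflexive, so valid.
(D) ◇φ → φ (the converse of T) corresponds to R being a subset of the identity. Here R ⊄ identity, so not valid.
(E) ◇◇φ → ◇φ is the dual of axiom 4, which corresponds to transitivity. R is not transitive — not valid.

C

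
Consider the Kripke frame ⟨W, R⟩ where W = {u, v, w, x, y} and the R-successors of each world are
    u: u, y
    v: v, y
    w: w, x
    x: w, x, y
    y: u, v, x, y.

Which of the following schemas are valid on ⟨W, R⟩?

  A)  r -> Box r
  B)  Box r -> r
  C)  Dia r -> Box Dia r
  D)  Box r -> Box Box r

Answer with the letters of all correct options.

B

R is reflexive: each world relates to itself.
R is not transitive: u R y and y R v but not u R v.
R is not euclidean: x R w and x R y but not w R y.
R is not a subset of the identity: u R y with u ≠ y.
(A) r -> Box r is equivalent to ◇p→p; it holds exactly when R ⊆ identity. Here R ⊄ identity — not valid.
(B) Box r -> r (axiom T) characterises the reflexive frames. R is reflexive — valid.
(C) Dia r -> Box Dia r (axiom 5) characterises the euclidean frames. R is not euclidean — not valid.
(D) Box r -> Box Box r is axiom 4, which corresponds to transitivity. R is not transitive — not valid.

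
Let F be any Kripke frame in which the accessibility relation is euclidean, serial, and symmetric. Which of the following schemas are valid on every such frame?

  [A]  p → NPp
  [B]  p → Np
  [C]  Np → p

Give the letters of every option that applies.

Serial, symmetric and euclidean together give transitive (from symmetry + euclidean) and then reflexive; the relation is an equivalence.
(A) axiom B: valid iff R is symmetric. Every such R is symmetric — valid.
(B) p → Np is equivalent to ◇p→p; it holds exactly when R ⊆ identity. Such an R need not be a subset of the identity — not valid.
(C) axiom T: valid iff R is reflexive. Every such R is reflexive — valid.

A, C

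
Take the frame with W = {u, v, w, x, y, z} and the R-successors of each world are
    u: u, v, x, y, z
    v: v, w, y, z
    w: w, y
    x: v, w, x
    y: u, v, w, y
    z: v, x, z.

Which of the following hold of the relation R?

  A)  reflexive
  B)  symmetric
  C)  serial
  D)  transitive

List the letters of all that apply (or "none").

(A) reflexive: each world relates to itself.
(B) not symmetric: u R v but not v R u.
(C) serial: every world has an R-successor.
(D) not transitive: u R v and v R w but not u R w.

A, C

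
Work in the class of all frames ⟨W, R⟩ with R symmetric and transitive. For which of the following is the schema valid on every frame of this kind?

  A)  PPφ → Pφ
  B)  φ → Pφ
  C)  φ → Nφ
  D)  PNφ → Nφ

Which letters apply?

A symmetric transitive relation is euclidean (uRv and uRw give vRu by symmetry, then vRw by transitivity).
(A) the dual of axiom 4: valid iff R is transitive. Every such R is transitive — valid.
(B) φ → Pφ is the dual of axiom T, which corresponds to reflexivity. Such an R need not be reflexive — not valid.
(C) φ → Nφ (equivalent to ◇p→p) corresponds to R being a subset of the identity. Such an R need not be a subset of the identity, so not valid.
(D) PNφ → Nφ is the dual of axiom 5, which corresponds to the euclidean property. Every such R is euclidean — valid.

A, D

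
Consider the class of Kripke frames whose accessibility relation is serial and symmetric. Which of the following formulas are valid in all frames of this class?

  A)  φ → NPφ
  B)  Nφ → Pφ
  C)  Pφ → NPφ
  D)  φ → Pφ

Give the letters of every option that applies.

(A) φ → NPφ is axiom B, which corresponds to symmetry. Every such R is symmetric — valid.
(B) axiom D: valid iff R is serial. Every such R is serial — valid.
(C) Pφ → NPφ (axiom 5) characterises the euclidean frames. Such an R need not be euclidean — not valid.
(D) φ → Pφ is the dual of axiom T, which corresponds to reflexivity. Such an R need not be reflexive — not valid.

A, B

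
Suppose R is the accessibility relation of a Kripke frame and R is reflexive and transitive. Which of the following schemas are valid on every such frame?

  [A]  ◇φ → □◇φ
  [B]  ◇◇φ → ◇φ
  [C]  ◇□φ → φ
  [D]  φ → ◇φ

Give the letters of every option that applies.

Reflexive relations are serial.
(A) axiom 5: valid iff R is euclidean. Such an R need not be euclidean — not valid.
(B) ◇◇φ → ◇φ is the dual of axiom 4, which corresponds to transitivity. Every such R is transitive — valid.
(C) ◇□φ → φ is the dual of axiom B; it is valid on a frame exactly when R is symmetric. Such an R need not be symmetric, so not valid.
(D) φ → ◇φ (the dual of axiom T) characterises the reflexive frames. Every such R is reflexive — valid.

B, D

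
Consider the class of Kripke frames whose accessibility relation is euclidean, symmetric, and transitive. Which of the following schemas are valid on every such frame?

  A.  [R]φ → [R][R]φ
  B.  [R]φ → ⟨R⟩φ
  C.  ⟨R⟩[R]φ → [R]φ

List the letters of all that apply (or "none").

(A) [R]φ → [R][R]φ is axiom 4; it is valid on a frame exactly when R is transitive. Every such R is transitive, so valid.
(B) [R]φ → ⟨R⟩φ (axiom D) characterises the serial frames. Such an R need not be serial — not valid.
(C) ⟨R⟩[R]φ → [R]φ is the dual of axiom 5; it is valid on a frame exactly when R is euclidean. Every such R is euclidean, so valid.

A, C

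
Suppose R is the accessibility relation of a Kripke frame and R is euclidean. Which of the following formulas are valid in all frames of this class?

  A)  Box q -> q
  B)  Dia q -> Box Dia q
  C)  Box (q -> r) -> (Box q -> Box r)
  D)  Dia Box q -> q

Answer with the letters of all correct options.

(A) Box q -> q is axiom T, which corresponds to reflexivity. Such an R need not be reflexive — not valid.
(B) Dia q -> Box Dia q is axiom 5; it is valid on a frame exactly when R is euclidean. Every such R is euclidean, so valid.
(C) Box (q -> r) -> (Box q -> Box r) is axiom K, valid on every Kripke frame — valid.
(D) the dual of axiom B: valid iff R is symmetric. Such an R need not be symmetric — not valid.

B, C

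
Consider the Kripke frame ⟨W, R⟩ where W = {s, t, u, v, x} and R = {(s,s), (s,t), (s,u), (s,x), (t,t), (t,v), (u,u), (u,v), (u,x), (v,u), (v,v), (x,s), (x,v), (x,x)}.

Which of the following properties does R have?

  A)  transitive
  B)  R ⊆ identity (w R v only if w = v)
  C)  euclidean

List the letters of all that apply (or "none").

(A) not transitive: s R t and t R v but not s R v.
(B) not ⊆ identity: s R t with s ≠ t.
(C) not euclidean: s R t and s R s but not t R s.

none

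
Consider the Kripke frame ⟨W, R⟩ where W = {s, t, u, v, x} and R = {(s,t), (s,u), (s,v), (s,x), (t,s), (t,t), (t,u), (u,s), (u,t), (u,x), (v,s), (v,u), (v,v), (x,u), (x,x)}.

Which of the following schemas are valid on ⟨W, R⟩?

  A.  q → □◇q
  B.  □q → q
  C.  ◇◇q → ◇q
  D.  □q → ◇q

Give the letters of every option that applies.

R is not reflexive: not s R s.
R is not symmetric: s R x but not x R s.
R is not transitive: s R t and t R s but not s R s.
R is serial: every world has an R-successor.
(A) axiom B: valid iff R is symmetric. R is not symmetric — not valid.
(B) □q → q is axiom T; it is valid on a frame exactly when R is reflexive. R is not reflexive, so not valid.
(C) ◇◇q → ◇q is the dual of axiom 4, which corresponds to transitivity. R is not transitive — not valid.
(D) □q → ◇q (axiom D) characterises the serial frames. R is serial — valid.

D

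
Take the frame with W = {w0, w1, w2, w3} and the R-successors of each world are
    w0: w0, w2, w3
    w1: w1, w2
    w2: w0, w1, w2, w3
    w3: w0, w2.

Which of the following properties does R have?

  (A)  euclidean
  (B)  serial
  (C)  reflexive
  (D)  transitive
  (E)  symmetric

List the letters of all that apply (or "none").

(A) not euclidean: w2 R w0 and w2 R w1 but not w0 R w1.
(B) serial: every world has an R-successor.
(C) not reflexive: not w3 R w3.
(D) not transitive: w0 R w2 and w2 R w1 but not w0 R w1.
(E) symmetric: every R-edge is matched by its reverse.

B, E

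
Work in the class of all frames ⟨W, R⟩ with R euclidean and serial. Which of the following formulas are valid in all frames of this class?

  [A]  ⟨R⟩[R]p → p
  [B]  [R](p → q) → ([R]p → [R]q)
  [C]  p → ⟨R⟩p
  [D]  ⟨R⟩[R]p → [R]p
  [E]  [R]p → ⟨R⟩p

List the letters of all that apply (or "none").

(A) the dual of axiom B: valid iff R is symmetric. Such an R need not be symmetric — not valid.
(B) this is just K, valid on every normal frame.
(C) p → ⟨R⟩p is the dual of axiom T, which corresponds to reflexivity. Such an R need not be reflexive — not valid.
(D) ⟨R⟩[R]p → [R]p (the dual of axiom 5) characterises the euclidean frames. Every such R is euclidean — valid.
(E) [R]p → ⟨R⟩p (axiom D) characterises the serial frames. Every such R is serial — valid.

B, D, E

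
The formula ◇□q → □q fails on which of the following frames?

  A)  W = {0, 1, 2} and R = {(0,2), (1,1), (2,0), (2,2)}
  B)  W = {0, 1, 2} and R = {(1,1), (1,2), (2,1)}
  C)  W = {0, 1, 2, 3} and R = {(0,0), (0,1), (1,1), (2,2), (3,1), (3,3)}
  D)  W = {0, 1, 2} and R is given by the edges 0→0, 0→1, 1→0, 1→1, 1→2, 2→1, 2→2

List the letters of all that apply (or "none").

A, B, C, D

The schema ◇□q → □q is the dual of axiom 5; it is valid on a frame iff R is euclidean.
(A) R is not euclidean (2 R 0 and 2 R 0 but not 0 R 0), so the schema fails here.
(B) R is not euclidean (1 R 2 and 1 R 2 but not 2 R 2), so the schema fails here.
(C) R is not euclidean (0 R 1 and 0 R 0 but not 1 R 0), so the schema fails here.
(D) R is not euclidean (1 R 0 and 1 R 2 but not 0 R 2), so the schema fails here.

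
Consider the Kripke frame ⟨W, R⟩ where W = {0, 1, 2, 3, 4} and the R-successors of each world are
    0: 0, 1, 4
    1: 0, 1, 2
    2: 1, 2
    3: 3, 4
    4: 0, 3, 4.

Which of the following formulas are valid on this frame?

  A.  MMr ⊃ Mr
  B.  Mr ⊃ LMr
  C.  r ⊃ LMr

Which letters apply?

R is symmetric: every R-edge is matched by its reverse.
R is not transitive: 0 R 1 and 1 R 2 but not 0 R 2.
R is not euclidean: 0 R 1 and 0 R 4 but not 1 R 4.
(A) MMr ⊃ Mr (the dual of axiom 4) characterises the transitive frames. R is not transitive — not valid.
(B) Mr ⊃ LMr is axiom 5; it is valid on a frame exactly when R is euclidean. R is not euclidean, so not valid.
(C) r ⊃ LMr (axiom B) characterises the symmetric frames. R is symmetric — valid.

C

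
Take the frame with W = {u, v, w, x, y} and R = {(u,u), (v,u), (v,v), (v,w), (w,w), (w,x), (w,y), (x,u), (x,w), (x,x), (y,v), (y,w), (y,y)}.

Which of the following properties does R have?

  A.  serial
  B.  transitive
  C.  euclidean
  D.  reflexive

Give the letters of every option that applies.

A, D

(A) serial: every world has an R-successor.
(B) not transitive: v R w and w R x but not v R x.
(C) not euclidean: v R u and v R v but not u R v.
(D) reflexive: each world relates to itself.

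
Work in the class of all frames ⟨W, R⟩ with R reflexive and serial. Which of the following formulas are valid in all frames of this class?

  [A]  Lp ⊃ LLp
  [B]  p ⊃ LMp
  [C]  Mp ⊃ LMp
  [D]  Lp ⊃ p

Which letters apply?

D

(A) axiom 4: valid iff R is transitive. Such an R need not be transitive — not valid.
(B) p ⊃ LMp is axiom B, which corresponds to symmetry. Such an R need not be symmetric — not valid.
(C) Mp ⊃ LMp is axiom 5, which corresponds to the euclidean property. Such an R need not be euclidean — not valid.
(D) axiom T: valid iff R is reflexive. Every such R is reflexive — valid.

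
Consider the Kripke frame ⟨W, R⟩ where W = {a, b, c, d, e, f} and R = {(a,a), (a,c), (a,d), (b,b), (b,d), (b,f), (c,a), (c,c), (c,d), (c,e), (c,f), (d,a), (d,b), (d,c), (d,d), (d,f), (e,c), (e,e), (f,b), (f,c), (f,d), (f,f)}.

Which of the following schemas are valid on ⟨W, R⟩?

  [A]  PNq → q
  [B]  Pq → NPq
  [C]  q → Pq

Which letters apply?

R is reflexive: each world relates to itself.
R is symmetric: every R-edge is matched by its reverse.
R is not euclidean: c R a and c R e but not a R e.
(A) PNq → q is the dual of axiom B, which corresponds to symmetry. R is symmetric — valid.
(B) Pq → NPq (axiom 5) characterises the euclidean frames. R is not euclidean — not valid.
(C) q → Pq (the dual of axiom T) characterises the reflexive frames. R is reflexive — valid.

A, C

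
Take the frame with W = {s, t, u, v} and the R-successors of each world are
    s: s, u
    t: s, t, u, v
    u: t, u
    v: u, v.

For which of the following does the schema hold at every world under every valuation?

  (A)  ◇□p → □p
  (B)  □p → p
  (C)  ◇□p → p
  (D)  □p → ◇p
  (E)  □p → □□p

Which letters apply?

B, D

R is reflexive: each world relates to itself.
R is not symmetric: s R u but not u R s.
R is not transitive: s R u and u R t but not s R t.
R is not euclidean: s R u and s R s but not u R s.
R is serial: every world has an R-successor.
(A) ◇□p → □p is the dual of axiom 5, which corresponds to the euclidean property. R is not euclidean — not valid.
(B) □p → p (axiom T) characterises the reflexive frames. R is reflexive — valid.
(C) ◇□p → p (the dual of axiom B) characterises the symmetric frames. R is not symmetric — not valid.
(D) □p → ◇p is axiom D, which corresponds to seriality. R is serial — valid.
(E) □p → □□p is axiom 4, which corresponds to transitivity. R is not transitive — not valid.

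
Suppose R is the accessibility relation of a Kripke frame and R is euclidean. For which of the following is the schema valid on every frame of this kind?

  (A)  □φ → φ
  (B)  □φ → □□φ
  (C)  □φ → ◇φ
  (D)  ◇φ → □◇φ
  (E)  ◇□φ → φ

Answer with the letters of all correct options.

D

(A) □φ → φ is axiom T; it is valid on a frame exactly when R is reflexive. Such an R need not be reflexive, so not valid.
(B) □φ → □□φ is axiom 4; it is valid on a frame exactly when R is transitive. Such an R need not be transitive, so not valid.
(C) □φ → ◇φ is axiom D, which corresponds to seriality. Such an R need not be serial — not valid.
(D) axiom 5: valid iff R is euclidean. Every such R is euclidean — valid.
(E) ◇□φ → φ is the dual of axiom B; it is valid on a frame exactly when R is symmetric. Such an R need not be symmetric, so not valid.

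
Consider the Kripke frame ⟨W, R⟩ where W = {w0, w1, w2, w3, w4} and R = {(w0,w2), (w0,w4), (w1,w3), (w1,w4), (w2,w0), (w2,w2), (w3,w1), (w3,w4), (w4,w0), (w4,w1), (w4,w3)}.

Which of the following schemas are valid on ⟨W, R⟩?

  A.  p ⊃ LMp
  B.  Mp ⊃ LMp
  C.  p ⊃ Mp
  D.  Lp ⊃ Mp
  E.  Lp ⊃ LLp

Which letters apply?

R is not reflexive: not w0 R w0.
R is symmetric: every R-edge is matched by its reverse.
R is not transitive: w0 R w2 and w2 R w0 but not w0 R w0.
R is not euclidean: w0 R w2 and w0 R w4 but not w2 R w4.
R is serial: every world has an R-successor.
(A) axiom B: valid iff R is symmetric. R is symmetric — valid.
(B) Mp ⊃ LMp is axiom 5, which corresponds to the euclidean property. R is not euclidean — not valid.
(C) p ⊃ Mp is the dual of axiom T; it is valid on a frame exactly when R is reflexive. R is not reflexive, so not valid.
(D) Lp ⊃ Mp is axiom D, which corresponds to seriality. R is serial — valid.
(E) Lp ⊃ LLp is axiom 4, which corresponds to transitivity. R is not transitive — not valid.

A, D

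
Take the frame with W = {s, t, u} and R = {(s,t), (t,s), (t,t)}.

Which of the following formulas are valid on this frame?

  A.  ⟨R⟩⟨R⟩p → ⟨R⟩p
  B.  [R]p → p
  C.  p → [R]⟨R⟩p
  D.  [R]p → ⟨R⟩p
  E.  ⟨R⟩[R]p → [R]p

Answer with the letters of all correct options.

R is not reflexive: not s R s.
R is symmetric: every R-edge is matched by its reverse.
R is not transitive: s R t and t R s but not s R s.
R is not euclidean: t R s and t R s but not s R s.
R is not serial: u has no R-successor.
(A) the dual of axiom 4: valid iff R is transitive. R is not transitive — not valid.
(B) [R]p → p (axiom T) characterises the reflexive frames. R is not reflexive — not valid.
(C) p → [R]⟨R⟩p is axiom B; it is valid on a frame exactly when R is symmetric. R is symmetric, so valid.
(D) [R]p → ⟨R⟩p is axiom D, which corresponds to seriality. R is not serial — not valid.
(E) ⟨R⟩[R]p → [R]p is the dual of axiom 5, which corresponds to the euclidean property. R is not euclidean — not valid.

C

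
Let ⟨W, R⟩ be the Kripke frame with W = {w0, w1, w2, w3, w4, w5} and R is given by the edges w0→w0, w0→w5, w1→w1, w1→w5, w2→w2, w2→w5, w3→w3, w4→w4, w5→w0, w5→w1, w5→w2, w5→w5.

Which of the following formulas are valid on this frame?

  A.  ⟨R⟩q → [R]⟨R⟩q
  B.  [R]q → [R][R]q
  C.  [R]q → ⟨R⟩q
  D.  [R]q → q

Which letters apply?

C, D

R is reflexive: each world relates to itself.
R is not transitive: w0 R w5 and w5 R w1 but not w0 R w1.
R is not euclidean: w5 R w0 and w5 R w1 but not w0 R w1.
R is serial: every world has an R-successor.
(A) axiom 5: valid iff R is euclidean. R is not euclidean — not valid.
(B) [R]q → [R][R]q (axiom 4) characterises the transitive frames. R is not transitive — not valid.
(C) [R]q → ⟨R⟩q is axiom D; it is valid on a frame exactly when R is serial. R is serial, so valid.
(D) [R]q → q is axiom T; it is valid on a frame exactly when R is reflexive. R is reflexive, so valid.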